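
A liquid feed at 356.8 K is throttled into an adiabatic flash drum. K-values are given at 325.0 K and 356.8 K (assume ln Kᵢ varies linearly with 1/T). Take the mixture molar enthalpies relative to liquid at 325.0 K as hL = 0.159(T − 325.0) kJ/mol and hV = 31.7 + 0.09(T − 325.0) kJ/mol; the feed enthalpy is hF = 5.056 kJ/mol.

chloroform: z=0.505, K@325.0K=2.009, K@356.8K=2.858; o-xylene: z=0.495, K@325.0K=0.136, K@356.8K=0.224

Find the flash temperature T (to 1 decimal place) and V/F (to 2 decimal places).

T = 328.8 K, V/F = 0.14

Adiabatic flash: solve Rachford–Rice at each trial T, then check hF = ψ·hV(T) + (1−ψ)·hL(T).
  T = 325.0 K: K = (2.009, 0.136), RR gives ψ = 0.094, H_out = 2.977 kJ/mol
  T = 356.8 K: K = (2.858, 0.224), RR gives ψ = 0.384, H_out = 16.397 kJ/mol
  T = 340.9 K: K = (2.416, 0.177), RR gives ψ = 0.264, H_out = 10.598 kJ/mol
  T = 332.9 K: K = (2.207, 0.155), RR gives ψ = 0.188, H_out = 7.102 kJ/mol
  T = 328.9 K: K = (2.105, 0.145), RR gives ψ = 0.143, H_out = 5.118 kJ/mol
  T = 326.9 K: K = (2.056, 0.140), RR gives ψ = 0.119, H_out = 4.048 kJ/mol
Linear interpolation between T = 326.9 (H_out = 4.048) and T = 328.9 (H_out = 5.118) on hF = 5.056 gives T ≈ 328.8 K, at which ψ = 0.14.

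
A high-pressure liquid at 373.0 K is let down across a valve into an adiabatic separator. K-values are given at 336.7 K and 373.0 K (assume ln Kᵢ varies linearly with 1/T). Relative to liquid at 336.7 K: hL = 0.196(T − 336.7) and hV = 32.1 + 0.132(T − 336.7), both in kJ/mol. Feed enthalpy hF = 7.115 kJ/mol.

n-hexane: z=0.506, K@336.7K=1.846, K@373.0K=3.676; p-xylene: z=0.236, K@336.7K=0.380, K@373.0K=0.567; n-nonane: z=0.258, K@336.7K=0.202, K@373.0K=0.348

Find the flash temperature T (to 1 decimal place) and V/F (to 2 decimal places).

Adiabatic flash: solve Rachford–Rice at each trial T, then check hF = ψ·hV(T) + (1−ψ)·hL(T).
  T = 336.7 K: K = (1.846, 0.380, 0.202), RR gives ψ = 0.125, H_out = 4.003 kJ/mol
  T = 373.0 K: K = (3.676, 0.567, 0.348), RR gives ψ = 0.717, H_out = 28.459 kJ/mol
  T = 354.9 K: K = (2.654, 0.469, 0.269), RR gives ψ = 0.489, H_out = 18.694 kJ/mol
  T = 345.8 K: K = (2.224, 0.423, 0.234), RR gives ψ = 0.341, H_out = 12.534 kJ/mol
  T = 341.2 K: K = (2.027, 0.401, 0.217), RR gives ψ = 0.245, H_out = 8.661 kJ/mol
  T = 338.9 K: K = (1.933, 0.390, 0.209), RR gives ψ = 0.187, H_out = 6.414 kJ/mol
Linear interpolation between T = 338.9 (H_out = 6.414) and T = 341.2 (H_out = 8.661) on hF = 7.115 gives T ≈ 339.6 K, at which ψ = 0.21.

T = 339.6 K, V/F = 0.21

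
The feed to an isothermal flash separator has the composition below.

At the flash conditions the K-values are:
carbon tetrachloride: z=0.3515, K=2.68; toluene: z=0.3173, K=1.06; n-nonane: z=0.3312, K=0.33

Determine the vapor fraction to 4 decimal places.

ψ = 0.5091

Rachford–Rice: g(ψ) = Σ zᵢ(Kᵢ−1)/(1+ψ(Kᵢ−1)) = 0.
Check two-phase: ΣzᵢKᵢ = 1.3877 > 1 and Σzᵢ/Kᵢ = 1.4341 > 1, so g(0) = 0.3877 > 0 and g(1) = -0.4341 < 0.
Newton iteration, ψ⁰ = 0.5:
  ψ = 0.5000: g = 0.00573, g' = -0.6303 → ψ = 0.5091
Converged at ψ = 0.5091.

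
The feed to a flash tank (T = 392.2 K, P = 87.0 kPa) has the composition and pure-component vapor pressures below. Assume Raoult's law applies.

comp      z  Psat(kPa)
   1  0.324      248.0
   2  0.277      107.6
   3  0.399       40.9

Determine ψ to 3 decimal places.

ψ = 0.663

Raoult's law: Kᵢ = Pᵢˢᵃᵗ/P = Pᵢˢᵃᵗ/87.0.
  K_1 = 248.0/87.0 = 2.85057, K_2 = 107.6/87.0 = 1.23678, K_3 = 40.9/87.0 = 0.47011
Let ψ = V/F and solve Σ zᵢ(Kᵢ−1)/(1+ψ(Kᵢ−1)) = 0.
Check two-phase: ΣzᵢKᵢ = 1.454 > 1 and Σzᵢ/Kᵢ = 1.186 > 1, so g(0) = 0.454 > 0 and g(1) = -0.186 < 0.
Iterate (Newton) starting at ψ = 0.5:
  ψ = 0.500: g = 0.0824, g' = -0.519 → ψ = 0.659
  ψ = 0.659: g = 0.0021, g' = -0.501 → ψ = 0.663
Converged at ψ = 0.663.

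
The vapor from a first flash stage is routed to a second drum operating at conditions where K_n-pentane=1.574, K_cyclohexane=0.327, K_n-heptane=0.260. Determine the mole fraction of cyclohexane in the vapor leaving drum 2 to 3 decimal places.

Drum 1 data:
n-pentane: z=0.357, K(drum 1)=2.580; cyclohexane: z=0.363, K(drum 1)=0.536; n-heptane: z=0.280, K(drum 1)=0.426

y_cyclohexane (drum 2) = 0.089

Drum 1:
Material balance + equilibrium reduce to Σ zᵢ(Kᵢ−1)/(1+ψ₁(Kᵢ−1)) = 0.
g(0) = ΣzᵢKᵢ − 1 = 0.235 and g(1) = 1 − Σzᵢ/Kᵢ = -0.473, so a root lies in (0, 1).
Newton iteration, ψ₁⁰ = 0.69:
  ψ₁ = 0.690: g = -0.2440, g' = -0.626 → ψ₁ = 0.300
  ψ₁ = 0.300: g = -0.0073, g' = -0.650 → ψ₁ = 0.289
Converged at ψ₁ = 0.289.
Drum-1 compositions:
  n-pentane: x = 0.245, y = 0.632
  cyclohexane: x = 0.419, y = 0.225
  n-heptane: x = 0.336, y = 0.143
Drum-2 feed = drum-1 vapor: z₂ = (0.6323, 0.2247, 0.1430).
Drum 2:
Material balance + equilibrium reduce to Σ zᵢ(Kᵢ−1)/(1+ψ₂(Kᵢ−1)) = 0.
Check two-phase: ΣzᵢKᵢ = 1.106 > 1 and Σzᵢ/Kᵢ = 1.639 > 1, so g(0) = 0.106 > 0 and g(1) = -0.639 < 0.
Newton iteration, ψ₂⁰ = 0.57:
  ψ₂ = 0.570: g = -0.1549, g' = -0.620 → ψ₂ = 0.320
  ψ₂ = 0.320: g = -0.0249, g' = -0.449 → ψ₂ = 0.265
  ψ₂ = 0.265: g = -0.0006, g' = -0.429 → ψ₂ = 0.263
Converged at ψ₂ = 0.263.
  n-pentane: x = 0.549, y = 0.865
  cyclohexane: x = 0.273, y = 0.089
  n-heptane: x = 0.178, y = 0.046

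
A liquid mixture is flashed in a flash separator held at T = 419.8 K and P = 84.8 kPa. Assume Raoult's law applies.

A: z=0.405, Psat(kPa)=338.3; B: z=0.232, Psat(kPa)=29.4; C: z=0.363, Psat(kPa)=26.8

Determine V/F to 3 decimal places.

V/F = 0.404

Raoult's law: Kᵢ = Pᵢˢᵃᵗ/P = Pᵢˢᵃᵗ/84.8.
  K_A = 338.3/84.8 = 3.98939, K_B = 29.4/84.8 = 0.34670, K_C = 26.8/84.8 = 0.31604
Rachford–Rice: g(V/F) = Σ zᵢ(Kᵢ−1)/(1+V/F(Kᵢ−1)) = 0.
Check two-phase: ΣzᵢKᵢ = 1.811 > 1 and Σzᵢ/Kᵢ = 1.919 > 1, so g(0) = 0.811 > 0 and g(1) = -0.919 < 0.
Newton iteration, V/F⁰ = 0.32:
  V/F = 0.320: g = 0.1093, g' = -1.382 → V/F = 0.399
  V/F = 0.399: g = 0.0055, g' = -1.255 → V/F = 0.404
Converged at V/F = 0.404.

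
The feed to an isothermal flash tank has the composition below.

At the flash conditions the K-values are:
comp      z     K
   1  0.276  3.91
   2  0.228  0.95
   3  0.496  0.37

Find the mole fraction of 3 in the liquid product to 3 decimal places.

x_3 = 0.628

Rachford–Rice: g(β) = Σ zᵢ(Kᵢ−1)/(1+β(Kᵢ−1)) = 0.
Check two-phase: ΣzᵢKᵢ = 1.479 > 1 and Σzᵢ/Kᵢ = 1.651 > 1, so g(0) = 0.479 > 0 and g(1) = -0.651 < 0.
Iterate (Newton) starting at β = 0.39:
  β = 0.390: g = -0.0497, g' = -0.859 → β = 0.332
  β = 0.332: g = 0.0016, g' = -0.920 → β = 0.334
Converged at β = 0.334.
Compositions from xᵢ = zᵢ/(1+β(Kᵢ−1)), yᵢ = Kᵢxᵢ:
  1: x = 0.140, y = 0.547
  2: x = 0.232, y = 0.220
  3: x = 0.628, y = 0.232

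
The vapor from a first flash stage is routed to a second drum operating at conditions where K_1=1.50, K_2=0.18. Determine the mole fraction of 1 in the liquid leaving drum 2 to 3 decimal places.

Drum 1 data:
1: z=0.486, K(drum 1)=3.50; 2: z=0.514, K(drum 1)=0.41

x_1 (drum 2) = 0.621

Drum 1:
Rachford–Rice: g(ψ₁) = Σ zᵢ(Kᵢ−1)/(1+ψ₁(Kᵢ−1)) = 0.
Feasibility: ΣzᵢKᵢ = 1.912, Σzᵢ/Kᵢ = 1.393 — both > 1, two phases present.
Binary case is linear: z₁(K₁−1)(1+ψ₁(K₂−1)) + z₂(K₂−1)(1+ψ₁(K₁−1)) = 0
⇒ ψ₁ = [z₁(K₁−1)+z₂(K₂−1)] / [−(K₁−1)(K₂−1)] = 0.9117/1.4750 = 0.618
Drum-1 compositions:
  1: x = 0.191, y = 0.668
  2: x = 0.809, y = 0.332
Drum-2 feed = drum-1 vapor: z₂ = (0.6683, 0.3317).
Drum 2:
Material balance + equilibrium reduce to Σ zᵢ(Kᵢ−1)/(1+ψ₂(Kᵢ−1)) = 0.
g(0) = ΣzᵢKᵢ − 1 = 0.062 and g(1) = 1 − Σzᵢ/Kᵢ = -1.288, so a root lies in (0, 1).
Binary case is linear: z₁(K₁−1)(1+ψ₂(K₂−1)) + z₂(K₂−1)(1+ψ₂(K₁−1)) = 0
⇒ ψ₂ = [z₁(K₁−1)+z₂(K₂−1)] / [−(K₁−1)(K₂−1)] = 0.0621/0.4100 = 0.152
  1: x = 0.621, y = 0.932
  2: x = 0.379, y = 0.068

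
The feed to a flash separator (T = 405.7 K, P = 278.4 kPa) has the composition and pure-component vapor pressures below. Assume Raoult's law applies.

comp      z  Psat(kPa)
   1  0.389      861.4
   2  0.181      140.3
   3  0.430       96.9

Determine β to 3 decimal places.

Raoult's law: Kᵢ = Pᵢˢᵃᵗ/P = Pᵢˢᵃᵗ/278.4.
  K_1 = 861.4/278.4 = 3.09411, K_2 = 140.3/278.4 = 0.50395, K_3 = 96.9/278.4 = 0.34806
Rachford–Rice: g(β) = Σ zᵢ(Kᵢ−1)/(1+β(Kᵢ−1)) = 0.
Feasibility: ΣzᵢKᵢ = 1.444, Σzᵢ/Kᵢ = 1.720 — both > 1, two phases present.
Newton–Raphson from β = 0.57:
  β = 0.570: g = -0.1999, g' = -0.904 → β = 0.349
  β = 0.349: g = -0.0007, g' = -0.941 → β = 0.348
Converged at β = 0.348.

β = 0.348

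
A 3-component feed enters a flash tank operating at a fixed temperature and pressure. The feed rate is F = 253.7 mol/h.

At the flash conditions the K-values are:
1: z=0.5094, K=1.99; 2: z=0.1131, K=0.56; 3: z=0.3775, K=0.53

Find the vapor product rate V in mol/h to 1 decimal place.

V = 153.3 mol/h

Material balance + equilibrium reduce to Σ zᵢ(Kᵢ−1)/(1+β(Kᵢ−1)) = 0.
g(0) = ΣzᵢKᵢ − 1 = 0.2771 and g(1) = 1 − Σzᵢ/Kᵢ = -0.1702, so a root lies in (0, 1).
Iterate (Newton) starting at β = 0.46:
  β = 0.4600: g = 0.05775, g' = -0.4059 → β = 0.6023
  β = 0.6023: g = 0.00074, g' = -0.3987 → β = 0.6041
Converged at β = 0.6041.
Then V = β·F = 0.6041·253.7 = 153.3 mol/h and L = F − V = 100.4 mol/h.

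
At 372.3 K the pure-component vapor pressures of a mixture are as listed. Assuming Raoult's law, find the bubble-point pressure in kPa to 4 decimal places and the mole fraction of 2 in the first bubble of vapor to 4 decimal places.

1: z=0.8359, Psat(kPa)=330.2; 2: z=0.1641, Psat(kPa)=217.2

At the bubble point ψ → 0, so ΣzᵢKᵢ = 1 with Kᵢ = Pᵢˢᵃᵗ/P ⇒ P = ΣzᵢPᵢˢᵃᵗ.
P = 0.8359·330.2 + 0.1641·217.2 = 311.6567 kPa
yᵢ = zᵢPᵢˢᵃᵗ/P ⇒ y_2 = 0.1641·217.2/311.6567 = 0.1144

Pbub = 311.6567 kPa, y_2 = 0.1144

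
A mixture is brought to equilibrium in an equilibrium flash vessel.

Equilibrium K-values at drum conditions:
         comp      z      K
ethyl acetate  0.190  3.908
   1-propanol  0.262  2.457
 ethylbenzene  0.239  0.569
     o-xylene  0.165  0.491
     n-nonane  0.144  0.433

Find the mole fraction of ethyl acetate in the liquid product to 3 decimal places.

Newton iteration, β⁰ = 0.33:
  β = 0.330: g = 0.2183, g' = -0.864 → β = 0.583
  β = 0.583: g = 0.0327, g' = -0.653 → β = 0.633
Converged at β = 0.633.
Compositions from xᵢ = zᵢ/(1+β(Kᵢ−1)), yᵢ = Kᵢxᵢ:
  ethyl acetate: x = 0.067, y = 0.261
  1-propanol: x = 0.136, y = 0.335
  ethylbenzene: x = 0.329, y = 0.187
  o-xylene: x = 0.243, y = 0.120
  n-nonane: x = 0.225, y = 0.097

x_ethyl acetate = 0.067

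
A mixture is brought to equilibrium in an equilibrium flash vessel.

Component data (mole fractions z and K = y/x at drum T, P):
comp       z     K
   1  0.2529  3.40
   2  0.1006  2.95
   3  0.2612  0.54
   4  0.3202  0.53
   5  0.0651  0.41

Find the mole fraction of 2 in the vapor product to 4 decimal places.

y_2 = 0.1577

Newton–Raphson from β = 0.55:
  β = 0.5500: g = -0.06439, g' = -0.6371 → β = 0.4489
  β = 0.4489: g = 0.00236, g' = -0.6896 → β = 0.4524
Converged at β = 0.4524.
Compositions from xᵢ = zᵢ/(1+β(Kᵢ−1)), yᵢ = Kᵢxᵢ:
  1: x = 0.1213, y = 0.4123
  2: x = 0.0535, y = 0.1577
  3: x = 0.3298, y = 0.1781
  4: x = 0.4067, y = 0.2155
  5: x = 0.0888, y = 0.0364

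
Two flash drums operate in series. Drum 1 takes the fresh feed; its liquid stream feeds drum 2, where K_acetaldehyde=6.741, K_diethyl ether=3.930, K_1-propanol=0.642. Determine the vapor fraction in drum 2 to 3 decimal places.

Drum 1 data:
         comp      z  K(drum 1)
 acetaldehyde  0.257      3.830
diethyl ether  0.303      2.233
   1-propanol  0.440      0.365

Drum 1:
Newton–Raphson from ψ₁ = 0.61:
  ψ₁ = 0.610: g = 0.0239, g' = -0.900 → ψ₁ = 0.637
Converged at ψ₁ = 0.637.
Drum-1 compositions:
  acetaldehyde: x = 0.092, y = 0.351
  diethyl ether: x = 0.170, y = 0.379
  1-propanol: x = 0.738, y = 0.270
Drum-2 feed = drum-1 liquid: z₂ = (0.0917, 0.1698, 0.7385).
Drum 2:
Material balance + equilibrium reduce to Σ zᵢ(Kᵢ−1)/(1+ψ₂(Kᵢ−1)) = 0.
g(0) = ΣzᵢKᵢ − 1 = 0.760 and g(1) = 1 − Σzᵢ/Kᵢ = -0.207, so a root lies in (0, 1).
Newton iteration, ψ₂⁰ = 0.5:
  ψ₂ = 0.500: g = 0.0158, g' = -0.582 → ψ₂ = 0.527
  ψ₂ = 0.527: g = 0.0004, g' = -0.555 → ψ₂ = 0.528
Converged at ψ₂ = 0.528.
  acetaldehyde: x = 0.023, y = 0.153
  diethyl ether: x = 0.067, y = 0.262
  1-propanol: x = 0.911, y = 0.585

V/F (drum 2) = 0.528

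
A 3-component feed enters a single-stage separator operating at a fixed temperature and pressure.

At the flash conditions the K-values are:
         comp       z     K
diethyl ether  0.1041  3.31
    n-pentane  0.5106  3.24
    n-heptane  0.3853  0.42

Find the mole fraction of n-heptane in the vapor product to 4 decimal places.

Material balance + equilibrium reduce to Σ zᵢ(Kᵢ−1)/(1+ψ(Kᵢ−1)) = 0.
g(0) = ΣzᵢKᵢ − 1 = 1.1607 and g(1) = 1 − Σzᵢ/Kᵢ = -0.1064, so a root lies in (0, 1).
Iterate (Newton) starting at ψ = 0.5:
  ψ = 0.5000: g = 0.33634, g' = -0.9468 → ψ = 0.8552
  ψ = 0.8552: g = 0.02964, g' = -0.8744 → ψ = 0.8891
  ψ = 0.8891: g = -0.00039, g' = -0.8984 → ψ = 0.8887
Converged at ψ = 0.8887.
Compositions from xᵢ = zᵢ/(1+ψ(Kᵢ−1)), yᵢ = Kᵢxᵢ:
  diethyl ether: x = 0.0341, y = 0.1129
  n-pentane: x = 0.1707, y = 0.5532
  n-heptane: x = 0.7952, y = 0.3340

y_n-heptane = 0.3340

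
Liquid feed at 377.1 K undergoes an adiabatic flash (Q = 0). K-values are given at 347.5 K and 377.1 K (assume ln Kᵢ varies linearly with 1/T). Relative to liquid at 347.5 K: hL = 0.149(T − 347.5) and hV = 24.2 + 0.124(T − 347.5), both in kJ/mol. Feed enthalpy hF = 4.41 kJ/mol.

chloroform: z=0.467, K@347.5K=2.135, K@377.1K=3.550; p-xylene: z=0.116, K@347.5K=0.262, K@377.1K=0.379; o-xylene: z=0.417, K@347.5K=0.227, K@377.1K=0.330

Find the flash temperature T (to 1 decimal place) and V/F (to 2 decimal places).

Adiabatic flash: solve Rachford–Rice at each trial T, then check hF = ψ·hV(T) + (1−ψ)·hL(T).
  T = 347.5 K: K = (2.135, 0.262, 0.227), RR gives ψ = 0.141, H_out = 3.401 kJ/mol
  T = 377.1 K: K = (3.550, 0.379, 0.330), RR gives ψ = 0.499, H_out = 16.116 kJ/mol
  T = 362.3 K: K = (2.782, 0.318, 0.276), RR gives ψ = 0.354, H_out = 10.635 kJ/mol
  T = 354.9 K: K = (2.444, 0.289, 0.251), RR gives ψ = 0.261, H_out = 7.371 kJ/mol
  T = 351.2 K: K = (2.286, 0.275, 0.239), RR gives ψ = 0.205, H_out = 5.501 kJ/mol
  T = 349.4 K: K = (2.212, 0.269, 0.233), RR gives ψ = 0.175, H_out = 4.513 kJ/mol
Linear interpolation between T = 347.5 (H_out = 3.401) and T = 349.4 (H_out = 4.513) on hF = 4.41 gives T ≈ 349.2 K, at which ψ = 0.17.

T = 349.2 K, V/F = 0.17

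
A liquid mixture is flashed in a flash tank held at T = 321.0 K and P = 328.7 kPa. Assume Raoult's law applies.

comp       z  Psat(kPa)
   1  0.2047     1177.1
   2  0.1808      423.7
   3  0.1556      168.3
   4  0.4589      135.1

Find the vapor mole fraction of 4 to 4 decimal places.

Raoult's law: Kᵢ = Pᵢˢᵃᵗ/P = Pᵢˢᵃᵗ/328.7.
  K_1 = 1177.1/328.7 = 3.581077, K_2 = 423.7/328.7 = 1.289017, K_3 = 168.3/328.7 = 0.512017, K_4 = 135.1/328.7 = 0.411013
Rachford–Rice: g(β) = Σ zᵢ(Kᵢ−1)/(1+β(Kᵢ−1)) = 0.
g(0) = ΣzᵢKᵢ − 1 = 0.2344 and g(1) = 1 − Σzᵢ/Kᵢ = -0.6178, so a root lies in (0, 1).
Newton iteration, β⁰ = 0.43:
  β = 0.4300: g = -0.16116, g' = -0.6631 → β = 0.1870
  β = 0.1870: g = 0.01865, g' = -0.8799 → β = 0.2082
  β = 0.2082: g = 0.00040, g' = -0.8432 → β = 0.2086
Converged at β = 0.2086.
Compositions from xᵢ = zᵢ/(1+β(Kᵢ−1)), yᵢ = Kᵢxᵢ:
  1: x = 0.1330, y = 0.4765
  2: x = 0.1705, y = 0.2198
  3: x = 0.1732, y = 0.0887
  4: x = 0.5232, y = 0.2150

y_4 = 0.2150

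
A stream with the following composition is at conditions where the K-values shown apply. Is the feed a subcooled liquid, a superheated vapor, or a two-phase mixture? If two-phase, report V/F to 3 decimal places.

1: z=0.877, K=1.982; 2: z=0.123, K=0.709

ΣzᵢKᵢ = 1.825; Σzᵢ/Kᵢ = 0.616.
Since Σzᵢ/Kᵢ < 1 the mixture is above its dew point — single vapor phase.

superheated vapor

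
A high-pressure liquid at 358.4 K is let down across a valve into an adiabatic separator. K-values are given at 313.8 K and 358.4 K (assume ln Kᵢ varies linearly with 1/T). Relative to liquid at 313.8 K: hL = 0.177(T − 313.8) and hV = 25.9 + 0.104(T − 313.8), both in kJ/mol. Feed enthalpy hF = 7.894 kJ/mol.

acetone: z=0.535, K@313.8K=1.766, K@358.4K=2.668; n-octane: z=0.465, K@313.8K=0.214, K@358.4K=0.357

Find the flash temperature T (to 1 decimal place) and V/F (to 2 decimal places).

T = 325.0 K, V/F = 0.24

Adiabatic flash: solve Rachford–Rice at each trial T, then check hF = ψ·hV(T) + (1−ψ)·hL(T).
  T = 313.8 K: K = (1.766, 0.214), RR gives ψ = 0.074, H_out = 1.907 kJ/mol
  T = 358.4 K: K = (2.668, 0.357), RR gives ψ = 0.553, H_out = 20.422 kJ/mol
  T = 336.1 K: K = (2.201, 0.281), RR gives ψ = 0.357, H_out = 12.610 kJ/mol
  T = 325.0 K: K = (1.980, 0.247), RR gives ψ = 0.235, H_out = 7.889 kJ/mol
  T = 330.6 K: K = (2.090, 0.264), RR gives ψ = 0.300, H_out = 10.378 kJ/mol
  T = 327.8 K: K = (2.035, 0.255), RR gives ψ = 0.269, H_out = 9.165 kJ/mol
  T = 326.4 K: K = (2.007, 0.251), RR gives ψ = 0.252, H_out = 8.535 kJ/mol
Linear interpolation between T = 325.0 (H_out = 7.889) and T = 326.4 (H_out = 8.535) on hF = 7.894 gives T ≈ 325.0 K, at which ψ = 0.24.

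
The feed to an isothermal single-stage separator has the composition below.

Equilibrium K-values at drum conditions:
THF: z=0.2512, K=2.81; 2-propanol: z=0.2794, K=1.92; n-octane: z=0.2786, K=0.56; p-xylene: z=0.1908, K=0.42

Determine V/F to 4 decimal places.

Rachford–Rice: g(V/F) = Σ zᵢ(Kᵢ−1)/(1+V/F(Kᵢ−1)) = 0.
g(0) = ΣzᵢKᵢ − 1 = 0.4785 and g(1) = 1 − Σzᵢ/Kᵢ = -0.1867, so a root lies in (0, 1).
Iterate (Newton) starting at V/F = 0.5:
  V/F = 0.5000: g = 0.10171, g' = -0.5537 → V/F = 0.6837
  V/F = 0.6837: g = 0.00229, g' = -0.5401 → V/F = 0.6879
Converged at V/F = 0.6879.

V/F = 0.6879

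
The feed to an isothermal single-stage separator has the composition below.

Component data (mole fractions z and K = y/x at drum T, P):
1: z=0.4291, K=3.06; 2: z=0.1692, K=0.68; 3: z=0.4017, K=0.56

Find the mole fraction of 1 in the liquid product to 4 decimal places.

x_1 = 0.1652

Rachford–Rice: g(β) = Σ zᵢ(Kᵢ−1)/(1+β(Kᵢ−1)) = 0.
g(0) = ΣzᵢKᵢ − 1 = 0.6531 and g(1) = 1 − Σzᵢ/Kᵢ = -0.1064, so a root lies in (0, 1).
Newton–Raphson from β = 0.5:
  β = 0.5000: g = 0.14438, g' = -0.5943 → β = 0.7430
  β = 0.7430: g = 0.01569, g' = -0.4858 → β = 0.7753
  β = 0.7753: g = 0.00010, g' = -0.4798 → β = 0.7755
Converged at β = 0.7755.
Compositions from xᵢ = zᵢ/(1+β(Kᵢ−1)), yᵢ = Kᵢxᵢ:
  1: x = 0.1652, y = 0.5055
  2: x = 0.2250, y = 0.1530
  3: x = 0.6098, y = 0.3415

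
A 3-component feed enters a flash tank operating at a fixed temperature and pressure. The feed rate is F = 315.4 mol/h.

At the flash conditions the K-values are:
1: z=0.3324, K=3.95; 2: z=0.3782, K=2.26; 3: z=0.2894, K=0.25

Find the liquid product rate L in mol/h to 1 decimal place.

L = 66.1 mol/h

Newton iteration, ψ⁰ = 0.5:
  ψ = 0.5000: g = 0.34126, g' = -1.1150 → ψ = 0.8061
  ψ = 0.8061: g = -0.02218, g' = -1.4423 → ψ = 0.7907
  ψ = 0.7907: g = -0.00038, g' = -1.3940 → ψ = 0.7904
Converged at ψ = 0.7904.
Then V = ψ·F = 0.7904·315.4 = 249.3 mol/h and L = F − V = 66.1 mol/h.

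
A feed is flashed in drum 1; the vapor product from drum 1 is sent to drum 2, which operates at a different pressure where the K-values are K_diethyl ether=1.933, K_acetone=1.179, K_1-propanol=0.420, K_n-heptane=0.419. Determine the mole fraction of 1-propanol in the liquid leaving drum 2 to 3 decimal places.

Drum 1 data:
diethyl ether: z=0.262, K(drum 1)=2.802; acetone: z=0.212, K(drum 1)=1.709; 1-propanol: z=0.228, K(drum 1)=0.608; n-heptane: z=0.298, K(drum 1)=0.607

x_1-propanol (drum 2) = 0.218

Drum 1:
Newton iteration, ψ₁⁰ = 0.69:
  ψ₁ = 0.690: g = 0.0282, g' = -0.370 → ψ₁ = 0.766
  ψ₁ = 0.766: g = 0.0004, g' = -0.361 → ψ₁ = 0.767
Converged at ψ₁ = 0.767.
Drum-1 compositions:
  diethyl ether: x = 0.110, y = 0.308
  acetone: x = 0.137, y = 0.235
  1-propanol: x = 0.326, y = 0.198
  n-heptane: x = 0.427, y = 0.259
Drum-2 feed = drum-1 vapor: z₂ = (0.3081, 0.2347, 0.1983, 0.2590).
Drum 2:
Let ψ₂ = V/F and solve Σ zᵢ(Kᵢ−1)/(1+ψ₂(Kᵢ−1)) = 0.
g(0) = ΣzᵢKᵢ − 1 = 0.064 and g(1) = 1 − Σzᵢ/Kᵢ = -0.449, so a root lies in (0, 1).
Newton iteration, ψ₂⁰ = 0.5:
  ψ₂ = 0.500: g = -0.1395, g' = -0.437 → ψ₂ = 0.181
  ψ₂ = 0.181: g = -0.0100, g' = -0.396 → ψ₂ = 0.156
Converged at ψ₂ = 0.156.
  diethyl ether: x = 0.269, y = 0.520
  acetone: x = 0.228, y = 0.269
  1-propanol: x = 0.218, y = 0.092
  n-heptane: x = 0.285, y = 0.119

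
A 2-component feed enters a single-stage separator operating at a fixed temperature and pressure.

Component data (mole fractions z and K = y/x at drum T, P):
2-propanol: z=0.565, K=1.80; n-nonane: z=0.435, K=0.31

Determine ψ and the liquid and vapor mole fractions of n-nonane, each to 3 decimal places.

ψ = 0.275, x_n-nonane = 0.537, y_n-nonane = 0.166

Material balance + equilibrium reduce to Σ zᵢ(Kᵢ−1)/(1+ψ(Kᵢ−1)) = 0.
g(0) = ΣzᵢKᵢ − 1 = 0.152 and g(1) = 1 − Σzᵢ/Kᵢ = -0.717, so a root lies in (0, 1).
Binary case is linear: z₁(K₁−1)(1+ψ(K₂−1)) + z₂(K₂−1)(1+ψ(K₁−1)) = 0
⇒ ψ = [z₁(K₁−1)+z₂(K₂−1)] / [−(K₁−1)(K₂−1)] = 0.1518/0.5520 = 0.275
Compositions from xᵢ = zᵢ/(1+ψ(Kᵢ−1)), yᵢ = Kᵢxᵢ:
  2-propanol: x = 0.463, y = 0.834
  n-nonane: x = 0.537, y = 0.166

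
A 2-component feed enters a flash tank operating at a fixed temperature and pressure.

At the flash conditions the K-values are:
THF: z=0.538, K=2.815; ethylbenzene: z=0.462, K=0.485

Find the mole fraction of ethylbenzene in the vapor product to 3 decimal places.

Let ψ = V/F and solve Σ zᵢ(Kᵢ−1)/(1+ψ(Kᵢ−1)) = 0.
g(0) = ΣzᵢKᵢ − 1 = 0.739 and g(1) = 1 − Σzᵢ/Kᵢ = -0.144, so a root lies in (0, 1).
Binary case is linear: z₁(K₁−1)(1+ψ(K₂−1)) + z₂(K₂−1)(1+ψ(K₁−1)) = 0
⇒ ψ = [z₁(K₁−1)+z₂(K₂−1)] / [−(K₁−1)(K₂−1)] = 0.7385/0.9347 = 0.790
Compositions from xᵢ = zᵢ/(1+ψ(Kᵢ−1)), yᵢ = Kᵢxᵢ:
  THF: x = 0.221, y = 0.622
  ethylbenzene: x = 0.779, y = 0.378

y_ethylbenzene = 0.378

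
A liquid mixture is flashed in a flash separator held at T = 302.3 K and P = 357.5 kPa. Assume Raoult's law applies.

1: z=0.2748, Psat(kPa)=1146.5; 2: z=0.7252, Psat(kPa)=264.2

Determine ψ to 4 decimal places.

Raoult's law: Kᵢ = Pᵢˢᵃᵗ/P = Pᵢˢᵃᵗ/357.5.
  K_1 = 1146.5/357.5 = 3.206993, K_2 = 264.2/357.5 = 0.739021
Binary case is linear: z₁(K₁−1)(1+ψ(K₂−1)) + z₂(K₂−1)(1+ψ(K₁−1)) = 0
⇒ ψ = [z₁(K₁−1)+z₂(K₂−1)] / [−(K₁−1)(K₂−1)] = 0.41722/0.57598 = 0.7244

ψ = 0.7244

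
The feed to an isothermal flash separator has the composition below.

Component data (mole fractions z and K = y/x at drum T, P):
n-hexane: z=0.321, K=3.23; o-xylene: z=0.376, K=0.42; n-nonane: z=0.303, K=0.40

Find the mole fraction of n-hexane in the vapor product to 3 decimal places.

Newton iteration, V/F⁰ = 0.5:
  V/F = 0.500: g = -0.2284, g' = -0.830 → V/F = 0.225
  V/F = 0.225: g = 0.0158, g' = -1.021 → V/F = 0.240
  V/F = 0.240: g = 0.0002, g' = -0.996 → V/F = 0.241
Converged at V/F = 0.241.
Compositions from xᵢ = zᵢ/(1+V/F(Kᵢ−1)), yᵢ = Kᵢxᵢ:
  n-hexane: x = 0.209, y = 0.675
  o-xylene: x = 0.437, y = 0.184
  n-nonane: x = 0.354, y = 0.142

y_n-hexane = 0.675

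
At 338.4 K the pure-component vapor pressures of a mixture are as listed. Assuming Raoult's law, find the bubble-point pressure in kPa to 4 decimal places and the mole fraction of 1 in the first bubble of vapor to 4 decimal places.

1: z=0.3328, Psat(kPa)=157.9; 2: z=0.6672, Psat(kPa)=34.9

At the bubble point ψ → 0, so ΣzᵢKᵢ = 1 with Kᵢ = Pᵢˢᵃᵗ/P ⇒ P = ΣzᵢPᵢˢᵃᵗ.
P = 0.3328·157.9 + 0.6672·34.9 = 75.8344 kPa
yᵢ = zᵢPᵢˢᵃᵗ/P ⇒ y_1 = 0.3328·157.9/75.8344 = 0.6929

Pbub = 75.8344 kPa, y_1 = 0.6929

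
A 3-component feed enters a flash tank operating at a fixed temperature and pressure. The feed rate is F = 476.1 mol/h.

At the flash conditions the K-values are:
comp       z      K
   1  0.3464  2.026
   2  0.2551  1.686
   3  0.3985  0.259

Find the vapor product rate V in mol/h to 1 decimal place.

V = 169.4 mol/h

Let ψ = V/F and solve Σ zᵢ(Kᵢ−1)/(1+ψ(Kᵢ−1)) = 0.
Check two-phase: ΣzᵢKᵢ = 1.2351 > 1 and Σzᵢ/Kᵢ = 1.8609 > 1, so g(0) = 0.2351 > 0 and g(1) = -0.8609 < 0.
Newton–Raphson from ψ = 0.5:
  ψ = 0.5000: g = -0.10388, g' = -0.7780 → ψ = 0.3665
  ψ = 0.3665: g = -0.00725, g' = -0.6816 → ψ = 0.3559
  ψ = 0.3559: g = -0.00003, g' = -0.6768 → ψ = 0.3558
Converged at ψ = 0.3558.
Then V = ψ·F = 0.3558·476.1 = 169.4 mol/h and L = F − V = 306.7 mol/h.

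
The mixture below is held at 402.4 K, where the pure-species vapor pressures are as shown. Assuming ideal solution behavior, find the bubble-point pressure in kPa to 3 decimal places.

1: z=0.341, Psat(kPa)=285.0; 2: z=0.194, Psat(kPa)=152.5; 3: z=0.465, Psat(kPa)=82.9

At the bubble point ψ → 0, so ΣzᵢKᵢ = 1 with Kᵢ = Pᵢˢᵃᵗ/P ⇒ P = ΣzᵢPᵢˢᵃᵗ.
P = 0.341·285.0 + 0.194·152.5 + 0.465·82.9 = 165.319 kPa

Pbub = 165.319 kPa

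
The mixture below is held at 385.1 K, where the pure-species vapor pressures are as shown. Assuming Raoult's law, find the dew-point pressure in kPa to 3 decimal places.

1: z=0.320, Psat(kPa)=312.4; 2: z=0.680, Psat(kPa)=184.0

At the dew point ψ → 1, so Σzᵢ/Kᵢ = 1 with Kᵢ = Pᵢˢᵃᵗ/P ⇒ 1/P = Σzᵢ/Pᵢˢᵃᵗ.
1/P = 0.320/312.4 + 0.680/184.0 = 0.004720 ⇒ P = 211.865 kPa

Pdew = 211.865 kPa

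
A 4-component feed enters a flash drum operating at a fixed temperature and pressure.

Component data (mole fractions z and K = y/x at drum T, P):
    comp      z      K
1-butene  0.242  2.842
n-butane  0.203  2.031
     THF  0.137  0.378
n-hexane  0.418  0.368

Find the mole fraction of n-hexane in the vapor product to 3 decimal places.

y_n-hexane = 0.193

Newton–Raphson from ψ = 0.61:
  ψ = 0.610: g = -0.2288, g' = -0.843 → ψ = 0.339
  ψ = 0.339: g = -0.0144, g' = -0.785 → ψ = 0.320
Converged at ψ = 0.320.
Compositions from xᵢ = zᵢ/(1+ψ(Kᵢ−1)), yᵢ = Kᵢxᵢ:
  1-butene: x = 0.152, y = 0.433
  n-butane: x = 0.153, y = 0.310
  THF: x = 0.171, y = 0.065
  n-hexane: x = 0.524, y = 0.193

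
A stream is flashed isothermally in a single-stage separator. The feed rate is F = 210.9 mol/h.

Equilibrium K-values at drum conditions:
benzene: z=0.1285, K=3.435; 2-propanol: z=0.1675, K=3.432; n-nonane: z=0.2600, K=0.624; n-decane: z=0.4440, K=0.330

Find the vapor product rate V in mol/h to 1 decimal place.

Newton–Raphson from V/F = 0.5:
  V/F = 0.5000: g = -0.24280, g' = -0.8631 → V/F = 0.2187
  V/F = 0.2187: g = 0.01502, g' = -1.0638 → V/F = 0.2328
  V/F = 0.2328: g = 0.00018, g' = -1.0381 → V/F = 0.2330
Converged at V/F = 0.2330.
Then V = V/F·F = 0.2330·210.9 = 49.1 mol/h and L = F − V = 161.8 mol/h.

V = 49.1 mol/h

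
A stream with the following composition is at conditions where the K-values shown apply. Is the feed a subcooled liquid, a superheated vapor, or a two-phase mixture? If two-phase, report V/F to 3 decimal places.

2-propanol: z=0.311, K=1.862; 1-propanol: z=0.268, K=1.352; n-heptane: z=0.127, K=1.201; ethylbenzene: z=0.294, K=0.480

ΣzᵢKᵢ = 1.235; Σzᵢ/Kᵢ = 1.083.
Both exceed 1, so a two-phase solution exists.
Material balance + equilibrium reduce to Σ zᵢ(Kᵢ−1)/(1+ψ(Kᵢ−1)) = 0.
Newton iteration, ψ⁰ = 0.32:
  ψ = 0.320: g = 0.1355, g' = -0.288 → ψ = 0.791
  ψ = 0.791: g = -0.0045, g' = -0.335 → ψ = 0.778
Converged at ψ = 0.778.

two-phase, V/F = 0.778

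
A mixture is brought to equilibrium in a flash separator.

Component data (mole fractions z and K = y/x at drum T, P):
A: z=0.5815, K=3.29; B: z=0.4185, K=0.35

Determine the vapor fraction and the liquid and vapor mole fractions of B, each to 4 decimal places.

Material balance + equilibrium reduce to Σ zᵢ(Kᵢ−1)/(1+ψ(Kᵢ−1)) = 0.
Feasibility: ΣzᵢKᵢ = 2.0596, Σzᵢ/Kᵢ = 1.3725 — both > 1, two phases present.
Iterate (Newton) starting at ψ = 0.5:
  ψ = 0.5000: g = 0.21781, g' = -1.0508 → ψ = 0.7073
  ψ = 0.7073: g = 0.00483, g' = -1.0501 → ψ = 0.7119
Converged at ψ = 0.7119.
Compositions from xᵢ = zᵢ/(1+ψ(Kᵢ−1)), yᵢ = Kᵢxᵢ:
  A: x = 0.2211, y = 0.7274
  B: x = 0.7789, y = 0.2726

ψ = 0.7119, x_B = 0.7789, y_B = 0.2726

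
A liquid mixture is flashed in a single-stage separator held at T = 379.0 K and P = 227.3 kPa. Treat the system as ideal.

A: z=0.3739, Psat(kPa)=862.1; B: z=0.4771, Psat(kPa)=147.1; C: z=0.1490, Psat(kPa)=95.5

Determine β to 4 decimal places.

Raoult's law: Kᵢ = Pᵢˢᵃᵗ/P = Pᵢˢᵃᵗ/227.3.
  K_A = 862.1/227.3 = 3.792785, K_B = 147.1/227.3 = 0.647162, K_C = 95.5/227.3 = 0.420150
Let β = V/F and solve Σ zᵢ(Kᵢ−1)/(1+β(Kᵢ−1)) = 0.
Feasibility: ΣzᵢKᵢ = 1.7895, Σzᵢ/Kᵢ = 1.1904 — both > 1, two phases present.
Iterate (Newton) starting at β = 0.5:
  β = 0.5000: g = 0.10967, g' = -0.6948 → β = 0.6579
  β = 0.6579: g = 0.00913, g' = -0.5939 → β = 0.6732
  β = 0.6732: g = 0.00004, g' = -0.5885 → β = 0.6733
Converged at β = 0.6733.

β = 0.6733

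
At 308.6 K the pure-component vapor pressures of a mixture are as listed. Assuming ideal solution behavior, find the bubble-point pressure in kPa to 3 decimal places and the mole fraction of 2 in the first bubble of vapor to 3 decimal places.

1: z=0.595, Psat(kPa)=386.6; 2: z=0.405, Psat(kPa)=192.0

Pbub = 307.787 kPa, y_2 = 0.253

At the bubble point ψ → 0, so ΣzᵢKᵢ = 1 with Kᵢ = Pᵢˢᵃᵗ/P ⇒ P = ΣzᵢPᵢˢᵃᵗ.
P = 0.595·386.6 + 0.405·192.0 = 307.787 kPa
yᵢ = zᵢPᵢˢᵃᵗ/P ⇒ y_2 = 0.405·192.0/307.787 = 0.253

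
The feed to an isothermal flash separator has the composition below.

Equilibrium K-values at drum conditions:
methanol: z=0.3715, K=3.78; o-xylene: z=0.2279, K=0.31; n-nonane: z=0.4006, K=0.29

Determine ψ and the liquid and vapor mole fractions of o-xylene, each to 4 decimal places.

Let ψ = V/F and solve Σ zᵢ(Kᵢ−1)/(1+ψ(Kᵢ−1)) = 0.
g(0) = ΣzᵢKᵢ − 1 = 0.5911 and g(1) = 1 − Σzᵢ/Kᵢ = -1.2148, so a root lies in (0, 1).
Newton–Raphson from ψ = 0.5:
  ψ = 0.5000: g = -0.24893, g' = -1.2410 → ψ = 0.2994
  ψ = 0.2994: g = 0.00422, g' = -1.3532 → ψ = 0.3025
Converged at ψ = 0.3025.
Compositions from xᵢ = zᵢ/(1+ψ(Kᵢ−1)), yᵢ = Kᵢxᵢ:
  methanol: x = 0.2018, y = 0.7628
  o-xylene: x = 0.2880, y = 0.0893
  n-nonane: x = 0.5102, y = 0.1480

ψ = 0.3025, x_o-xylene = 0.2880, y_o-xylene = 0.0893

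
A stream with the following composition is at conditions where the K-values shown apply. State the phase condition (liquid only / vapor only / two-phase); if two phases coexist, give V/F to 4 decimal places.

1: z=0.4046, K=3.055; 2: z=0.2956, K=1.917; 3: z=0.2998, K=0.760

vapor only

ΣzᵢKᵢ = 2.0306; Σzᵢ/Kᵢ = 0.6811.
Since Σzᵢ/Kᵢ < 1 the mixture is above its dew point — single vapor phase.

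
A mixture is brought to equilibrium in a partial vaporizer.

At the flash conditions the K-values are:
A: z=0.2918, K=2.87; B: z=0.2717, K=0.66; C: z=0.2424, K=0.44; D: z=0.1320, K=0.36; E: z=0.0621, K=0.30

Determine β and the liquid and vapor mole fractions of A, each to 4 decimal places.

β = 0.1971, x_A = 0.2132, y_A = 0.6119

Rachford–Rice: g(β) = Σ zᵢ(Kᵢ−1)/(1+β(Kᵢ−1)) = 0.
Check two-phase: ΣzᵢKᵢ = 1.1896 > 1 and Σzᵢ/Kᵢ = 1.6379 > 1, so g(0) = 0.1896 > 0 and g(1) = -0.6379 < 0.
Iterate (Newton) starting at β = 0.38:
  β = 0.3800: g = -0.13038, g' = -0.6637 → β = 0.1835
  β = 0.1835: g = 0.01081, g' = -0.8052 → β = 0.1970
  β = 0.1970: g = 0.00011, g' = -0.7888 → β = 0.1971
Converged at β = 0.1971.
Compositions from xᵢ = zᵢ/(1+β(Kᵢ−1)), yᵢ = Kᵢxᵢ:
  A: x = 0.2132, y = 0.6119
  B: x = 0.2912, y = 0.1922
  C: x = 0.2725, y = 0.1199
  D: x = 0.1511, y = 0.0544
  E: x = 0.0720, y = 0.0216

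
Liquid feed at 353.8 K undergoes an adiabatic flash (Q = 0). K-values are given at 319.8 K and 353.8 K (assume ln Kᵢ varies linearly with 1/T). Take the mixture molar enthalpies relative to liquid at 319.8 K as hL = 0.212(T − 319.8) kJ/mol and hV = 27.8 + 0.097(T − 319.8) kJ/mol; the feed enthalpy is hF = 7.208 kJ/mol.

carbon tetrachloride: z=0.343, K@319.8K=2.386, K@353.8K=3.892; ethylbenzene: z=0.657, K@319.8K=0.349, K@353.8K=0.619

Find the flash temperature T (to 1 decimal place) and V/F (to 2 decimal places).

T = 328.5 K, V/F = 0.20

Adiabatic flash: solve Rachford–Rice at each trial T, then check hF = ψ·hV(T) + (1−ψ)·hL(T).
  T = 319.8 K: K = (2.386, 0.349), RR gives ψ = 0.053, H_out = 1.469 kJ/mol
  T = 353.8 K: K = (3.892, 0.619), RR gives ψ = 0.673, H_out = 23.288 kJ/mol
  T = 336.8 K: K = (3.085, 0.472), RR gives ψ = 0.334, H_out = 12.236 kJ/mol
  T = 328.3 K: K = (2.722, 0.407), RR gives ψ = 0.197, H_out = 7.091 kJ/mol
  T = 332.6 K: K = (2.902, 0.439), RR gives ψ = 0.266, H_out = 9.719 kJ/mol
  T = 330.5 K: K = (2.814, 0.423), RR gives ψ = 0.233, H_out = 8.446 kJ/mol
Linear interpolation between T = 328.3 (H_out = 7.091) and T = 330.5 (H_out = 8.446) on hF = 7.208 gives T ≈ 328.5 K, at which ψ = 0.20.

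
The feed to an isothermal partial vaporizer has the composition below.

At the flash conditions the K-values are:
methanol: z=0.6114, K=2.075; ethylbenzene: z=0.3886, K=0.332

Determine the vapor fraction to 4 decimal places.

Rachford–Rice: g(ψ) = Σ zᵢ(Kᵢ−1)/(1+ψ(Kᵢ−1)) = 0.
Feasibility: ΣzᵢKᵢ = 1.3977, Σzᵢ/Kᵢ = 1.4651 — both > 1, two phases present.
Binary case is linear: z₁(K₁−1)(1+ψ(K₂−1)) + z₂(K₂−1)(1+ψ(K₁−1)) = 0
⇒ ψ = [z₁(K₁−1)+z₂(K₂−1)] / [−(K₁−1)(K₂−1)] = 0.39767/0.71810 = 0.5538

ψ = 0.5538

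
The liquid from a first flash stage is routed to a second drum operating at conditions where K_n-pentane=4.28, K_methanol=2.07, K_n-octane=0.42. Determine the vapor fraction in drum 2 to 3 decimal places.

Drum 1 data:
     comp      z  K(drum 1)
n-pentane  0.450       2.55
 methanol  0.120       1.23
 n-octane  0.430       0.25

V/F (drum 2) = 0.418

Drum 1:
Let ψ₁ = V/F and solve Σ zᵢ(Kᵢ−1)/(1+ψ₁(Kᵢ−1)) = 0.
g(0) = ΣzᵢKᵢ − 1 = 0.403 and g(1) = 1 − Σzᵢ/Kᵢ = -0.994, so a root lies in (0, 1).
Newton iteration, ψ₁⁰ = 0.5:
  ψ₁ = 0.500: g = -0.0983, g' = -0.967 → ψ₁ = 0.398
  ψ₁ = 0.398: g = -0.0034, g' = -0.910 → ψ₁ = 0.395
Converged at ψ₁ = 0.395.
Drum-1 compositions:
  n-pentane: x = 0.279, y = 0.712
  methanol: x = 0.110, y = 0.135
  n-octane: x = 0.611, y = 0.153
Drum-2 feed = drum-1 liquid: z₂ = (0.2792, 0.1100, 0.6108).
Drum 2:
Let ψ₂ = V/F and solve Σ zᵢ(Kᵢ−1)/(1+ψ₂(Kᵢ−1)) = 0.
g(0) = ΣzᵢKᵢ − 1 = 0.679 and g(1) = 1 − Σzᵢ/Kᵢ = -0.573, so a root lies in (0, 1).
Newton–Raphson from ψ₂ = 0.32:
  ψ₂ = 0.320: g = 0.0995, g' = -1.095 → ψ₂ = 0.411
  ψ₂ = 0.411: g = 0.0067, g' = -0.960 → ψ₂ = 0.418
Converged at ψ₂ = 0.418.
  n-pentane: x = 0.118, y = 0.504
  methanol: x = 0.076, y = 0.157
  n-octane: x = 0.806, y = 0.339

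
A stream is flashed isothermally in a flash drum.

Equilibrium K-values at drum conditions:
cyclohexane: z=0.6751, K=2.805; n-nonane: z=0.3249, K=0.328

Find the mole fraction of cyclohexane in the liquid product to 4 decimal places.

Material balance + equilibrium reduce to Σ zᵢ(Kᵢ−1)/(1+ψ(Kᵢ−1)) = 0.
g(0) = ΣzᵢKᵢ − 1 = 1.0002 and g(1) = 1 − Σzᵢ/Kᵢ = -0.2312, so a root lies in (0, 1).
Binary case is linear: z₁(K₁−1)(1+ψ(K₂−1)) + z₂(K₂−1)(1+ψ(K₁−1)) = 0
⇒ ψ = [z₁(K₁−1)+z₂(K₂−1)] / [−(K₁−1)(K₂−1)] = 1.00022/1.21296 = 0.8246
Compositions from xᵢ = zᵢ/(1+ψ(Kᵢ−1)), yᵢ = Kᵢxᵢ:
  cyclohexane: x = 0.2713, y = 0.7610
  n-nonane: x = 0.7287, y = 0.2390

x_cyclohexane = 0.2713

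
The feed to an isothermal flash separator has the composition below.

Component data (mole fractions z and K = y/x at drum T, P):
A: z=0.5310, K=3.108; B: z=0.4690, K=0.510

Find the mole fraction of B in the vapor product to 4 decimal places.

y_B = 0.4138

Let β = V/F and solve Σ zᵢ(Kᵢ−1)/(1+β(Kᵢ−1)) = 0.
g(0) = ΣzᵢKᵢ − 1 = 0.8895 and g(1) = 1 − Σzᵢ/Kᵢ = -0.0905, so a root lies in (0, 1).
Newton–Raphson from β = 0.5:
  β = 0.5000: g = 0.24058, g' = -0.7568 → β = 0.8179
  β = 0.8179: g = 0.02741, g' = -0.6316 → β = 0.8613
  β = 0.8613: g = -0.00005, g' = -0.6347 → β = 0.8612
Converged at β = 0.8612.
Compositions from xᵢ = zᵢ/(1+β(Kᵢ−1)), yᵢ = Kᵢxᵢ:
  A: x = 0.1886, y = 0.5862
  B: x = 0.8114, y = 0.4138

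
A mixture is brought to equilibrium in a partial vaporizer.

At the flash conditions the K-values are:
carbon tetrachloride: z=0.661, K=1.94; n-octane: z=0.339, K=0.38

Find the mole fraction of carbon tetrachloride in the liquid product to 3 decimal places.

x_carbon tetrachloride = 0.397

Let ψ = V/F and solve Σ zᵢ(Kᵢ−1)/(1+ψ(Kᵢ−1)) = 0.
Check two-phase: ΣzᵢKᵢ = 1.411 > 1 and Σzᵢ/Kᵢ = 1.233 > 1, so g(0) = 0.411 > 0 and g(1) = -0.233 < 0.
Binary case is linear: z₁(K₁−1)(1+ψ(K₂−1)) + z₂(K₂−1)(1+ψ(K₁−1)) = 0
⇒ ψ = [z₁(K₁−1)+z₂(K₂−1)] / [−(K₁−1)(K₂−1)] = 0.4112/0.5828 = 0.705
Compositions from xᵢ = zᵢ/(1+ψ(Kᵢ−1)), yᵢ = Kᵢxᵢ:
  carbon tetrachloride: x = 0.397, y = 0.771
  n-octane: x = 0.603, y = 0.229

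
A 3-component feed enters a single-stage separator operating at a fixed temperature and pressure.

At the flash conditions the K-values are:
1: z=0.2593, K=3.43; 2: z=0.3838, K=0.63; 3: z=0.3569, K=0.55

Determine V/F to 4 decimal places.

V/F = 0.3289

Rachford–Rice: g(V/F) = Σ zᵢ(Kᵢ−1)/(1+V/F(Kᵢ−1)) = 0.
Feasibility: ΣzᵢKᵢ = 1.3275, Σzᵢ/Kᵢ = 1.3337 — both > 1, two phases present.
Iterate (Newton) starting at V/F = 0.5:
  V/F = 0.5000: g = -0.09700, g' = -0.5115 → V/F = 0.3104
  V/F = 0.3104: g = 0.01210, g' = -0.6623 → V/F = 0.3286
  V/F = 0.3286: g = 0.00020, g' = -0.6410 → V/F = 0.3289
Converged at V/F = 0.3289.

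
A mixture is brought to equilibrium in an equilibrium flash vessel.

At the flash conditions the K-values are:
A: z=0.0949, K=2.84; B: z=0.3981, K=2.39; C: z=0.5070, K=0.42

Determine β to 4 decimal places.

β = 0.5047

Iterate (Newton) starting at β = 0.65:
  β = 0.6500: g = -0.10178, g' = -0.7183 → β = 0.5083
  β = 0.5083: g = -0.00251, g' = -0.6929 → β = 0.5047
Converged at β = 0.5047.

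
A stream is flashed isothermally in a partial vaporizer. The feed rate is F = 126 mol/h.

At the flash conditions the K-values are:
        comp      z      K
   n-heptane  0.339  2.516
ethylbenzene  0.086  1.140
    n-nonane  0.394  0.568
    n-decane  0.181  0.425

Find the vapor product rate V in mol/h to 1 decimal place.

Material balance + equilibrium reduce to Σ zᵢ(Kᵢ−1)/(1+β(Kᵢ−1)) = 0.
Check two-phase: ΣzᵢKᵢ = 1.252 > 1 and Σzᵢ/Kᵢ = 1.330 > 1, so g(0) = 0.252 > 0 and g(1) = -0.330 < 0.
Iterate (Newton) starting at β = 0.46:
  β = 0.460: g = -0.0398, g' = -0.497 → β = 0.380
  β = 0.380: g = 0.0008, g' = -0.518 → β = 0.381
Converged at β = 0.381.
Then V = β·F = 0.3813·126 = 48.0 mol/h and L = F − V = 78.0 mol/h.

V = 48.0 mol/h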